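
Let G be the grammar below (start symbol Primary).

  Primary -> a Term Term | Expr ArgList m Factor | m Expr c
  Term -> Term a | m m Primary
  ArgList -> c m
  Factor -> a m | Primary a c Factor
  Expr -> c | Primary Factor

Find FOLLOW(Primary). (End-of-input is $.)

Primary is the start symbol, so $ ∈ FOLLOW(Primary).
In Term -> m m Primary: Primary is at the end, add FOLLOW(Term) = { $, a, c, m }.
In Factor -> Primary a c Factor: add FIRST(a c Factor) = { a }.
In Expr -> Primary Factor: add FIRST(Factor) = { a, c, m }.
Union: FOLLOW(Primary) = { $, a, c, m }.

{ $, a, c, m }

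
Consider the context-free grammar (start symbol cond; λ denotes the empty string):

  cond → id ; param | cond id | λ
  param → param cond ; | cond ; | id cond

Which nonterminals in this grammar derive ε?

{ cond }

Directly nullable (have an λ-production): cond.
No other nonterminal has a production whose RHS symbols are all nullable.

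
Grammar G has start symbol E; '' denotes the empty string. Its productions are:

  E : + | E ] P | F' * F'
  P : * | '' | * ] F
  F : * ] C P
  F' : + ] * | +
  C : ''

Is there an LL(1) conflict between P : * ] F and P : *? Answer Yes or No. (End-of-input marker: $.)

Yes

FIRST(* ] F) = { * } and FIRST(*) = { * }.
Both contain *, so the two alternatives are not disjoint — LL(1) conflict.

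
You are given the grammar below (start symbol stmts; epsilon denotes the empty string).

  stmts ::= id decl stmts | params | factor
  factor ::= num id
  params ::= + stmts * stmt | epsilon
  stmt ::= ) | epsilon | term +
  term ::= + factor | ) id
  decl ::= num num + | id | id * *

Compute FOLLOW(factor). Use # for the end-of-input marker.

{ #, *, + }

In stmts ::= factor: factor is at the end, add FOLLOW(stmts) = { #, * }.
In term ::= + factor: factor is at the end, add FOLLOW(term) = { + }.
Union: FOLLOW(factor) = { #, *, + }.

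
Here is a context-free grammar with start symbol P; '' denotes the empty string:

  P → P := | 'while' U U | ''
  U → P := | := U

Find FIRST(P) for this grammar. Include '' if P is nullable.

{ 'while', :=, '' }

From P → P :=: P nullable, take FIRST(P) ∪ {:=} = { 'while', := }.
P → 'while' U U contributes {'while'}.
P → '' contributes ''.
Union: FIRST(P) = { 'while', :=, '' }.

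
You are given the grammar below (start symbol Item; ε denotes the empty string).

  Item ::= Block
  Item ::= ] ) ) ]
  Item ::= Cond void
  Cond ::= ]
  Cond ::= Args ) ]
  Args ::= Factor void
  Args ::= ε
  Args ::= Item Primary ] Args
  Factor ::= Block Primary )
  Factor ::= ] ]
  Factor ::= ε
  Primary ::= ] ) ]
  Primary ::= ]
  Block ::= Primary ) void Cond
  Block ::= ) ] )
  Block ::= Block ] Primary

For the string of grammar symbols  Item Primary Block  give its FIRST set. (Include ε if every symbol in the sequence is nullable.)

{ ), ], void }

Add FIRST(Item) = { ), ], void }; Item is not nullable, stop.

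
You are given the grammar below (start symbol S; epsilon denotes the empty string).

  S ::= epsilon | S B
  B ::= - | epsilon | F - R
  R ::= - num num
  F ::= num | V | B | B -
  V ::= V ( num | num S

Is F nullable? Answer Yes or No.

F ::= B and each of B is nullable, so F ⇒* epsilon.

Yes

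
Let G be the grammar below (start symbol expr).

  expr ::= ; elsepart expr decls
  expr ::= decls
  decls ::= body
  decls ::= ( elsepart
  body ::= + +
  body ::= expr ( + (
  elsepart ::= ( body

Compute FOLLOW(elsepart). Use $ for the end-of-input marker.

{ $, (, +, ; }

In expr ::= ; elsepart expr decls: add FIRST(expr decls) = { (, +, ; }.
In decls ::= ( elsepart: elsepart is at the end, add FOLLOW(decls) = { $, (, +, ; }.
Union: FOLLOW(elsepart) = { $, (, +, ; }.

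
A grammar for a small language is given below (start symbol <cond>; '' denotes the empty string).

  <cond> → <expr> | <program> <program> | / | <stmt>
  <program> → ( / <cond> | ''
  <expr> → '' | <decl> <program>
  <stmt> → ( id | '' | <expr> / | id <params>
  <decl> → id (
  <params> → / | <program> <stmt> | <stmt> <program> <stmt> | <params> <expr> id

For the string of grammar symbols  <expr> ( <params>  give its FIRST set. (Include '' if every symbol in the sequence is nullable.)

Add FIRST(<expr>)\{''} = { id }; <expr> is nullable, continue.
( is a terminal; add {(} and stop.

{ (, id }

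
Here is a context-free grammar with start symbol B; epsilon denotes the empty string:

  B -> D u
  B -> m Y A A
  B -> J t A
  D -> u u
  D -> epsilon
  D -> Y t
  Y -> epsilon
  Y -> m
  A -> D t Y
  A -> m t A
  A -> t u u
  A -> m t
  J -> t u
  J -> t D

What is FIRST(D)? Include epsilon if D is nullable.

{ m, t, u, epsilon }

D -> u u contributes {u}.
D -> epsilon contributes epsilon.
From D -> Y t: Y nullable, take FIRST(Y) ∪ {t} = { m, t }.
Union: FIRST(D) = { m, t, u, epsilon }.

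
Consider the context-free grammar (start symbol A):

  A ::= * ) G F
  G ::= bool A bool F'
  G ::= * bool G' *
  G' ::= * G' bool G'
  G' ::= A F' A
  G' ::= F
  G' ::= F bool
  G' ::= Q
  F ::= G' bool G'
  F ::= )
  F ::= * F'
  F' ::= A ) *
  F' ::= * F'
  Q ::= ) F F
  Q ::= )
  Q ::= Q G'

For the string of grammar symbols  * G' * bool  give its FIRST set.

{ * }

* is a terminal; add {*} and stop.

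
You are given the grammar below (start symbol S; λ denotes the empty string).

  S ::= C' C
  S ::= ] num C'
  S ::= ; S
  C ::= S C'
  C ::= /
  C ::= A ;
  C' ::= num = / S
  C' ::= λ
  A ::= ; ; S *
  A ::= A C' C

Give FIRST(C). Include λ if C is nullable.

From C ::= S C': add FIRST(S) = { /, ;, ], num }.
C ::= / contributes {/}.
From C ::= A ;: add FIRST(A) = { ; }.
Union: FIRST(C) = { /, ;, ], num }.

{ /, ;, ], num }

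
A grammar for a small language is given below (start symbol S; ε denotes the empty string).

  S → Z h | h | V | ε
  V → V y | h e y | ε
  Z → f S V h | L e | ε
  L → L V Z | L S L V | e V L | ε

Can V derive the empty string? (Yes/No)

V has an ε-production, so V ⇒ ε.

Yes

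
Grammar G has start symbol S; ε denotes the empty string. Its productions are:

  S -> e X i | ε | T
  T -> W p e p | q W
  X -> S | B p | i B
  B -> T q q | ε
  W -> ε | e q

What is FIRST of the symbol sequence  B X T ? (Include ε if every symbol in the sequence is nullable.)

Add FIRST(B)\{ε} = { e, p, q }; B is nullable, continue.
Add FIRST(X)\{ε} = { e, i, p, q }; X is nullable, continue.
Add FIRST(T) = { e, p, q }; T is not nullable, stop.

{ e, i, p, q }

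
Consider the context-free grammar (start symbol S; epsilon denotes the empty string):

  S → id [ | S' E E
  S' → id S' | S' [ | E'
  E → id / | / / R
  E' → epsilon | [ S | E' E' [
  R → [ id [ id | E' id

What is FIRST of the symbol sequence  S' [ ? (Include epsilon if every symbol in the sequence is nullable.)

Add FIRST(S')\{epsilon} = { [, id }; S' is nullable, continue.
[ is a terminal; add {[} and stop.

{ [, id }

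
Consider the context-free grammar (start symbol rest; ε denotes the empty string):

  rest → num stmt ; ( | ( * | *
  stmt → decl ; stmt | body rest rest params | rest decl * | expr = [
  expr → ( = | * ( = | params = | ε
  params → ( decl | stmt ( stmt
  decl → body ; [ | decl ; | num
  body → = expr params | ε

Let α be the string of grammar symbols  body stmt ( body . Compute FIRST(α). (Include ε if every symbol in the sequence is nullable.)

{ (, *, ;, =, num }

Add FIRST(body)\{ε} = { = }; body is nullable, continue.
Add FIRST(stmt) = { (, *, ;, =, num }; stmt is not nullable, stop.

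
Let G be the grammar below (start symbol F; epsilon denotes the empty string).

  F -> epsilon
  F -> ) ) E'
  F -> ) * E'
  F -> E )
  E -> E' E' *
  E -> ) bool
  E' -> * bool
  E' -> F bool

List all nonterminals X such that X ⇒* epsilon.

{ F }

Directly nullable (have an epsilon-production): F.
No other nonterminal has a production whose RHS symbols are all nullable.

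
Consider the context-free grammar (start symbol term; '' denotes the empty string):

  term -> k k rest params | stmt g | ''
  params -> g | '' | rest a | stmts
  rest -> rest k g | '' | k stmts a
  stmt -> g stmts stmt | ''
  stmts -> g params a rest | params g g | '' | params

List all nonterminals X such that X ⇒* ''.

{ params, rest, stmt, stmts, term }

Directly nullable (have an ''-production): term, params, rest, stmt, stmts.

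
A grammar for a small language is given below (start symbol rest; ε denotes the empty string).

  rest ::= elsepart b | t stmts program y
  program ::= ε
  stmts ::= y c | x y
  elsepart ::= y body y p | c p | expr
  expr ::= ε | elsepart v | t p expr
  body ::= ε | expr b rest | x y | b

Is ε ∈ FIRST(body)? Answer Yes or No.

Yes

body has an ε-production, so body ⇒ ε.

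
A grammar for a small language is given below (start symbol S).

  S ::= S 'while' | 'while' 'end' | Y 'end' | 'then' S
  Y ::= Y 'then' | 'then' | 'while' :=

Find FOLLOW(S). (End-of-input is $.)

S is the start symbol, so $ ∈ FOLLOW(S).
In S ::= S 'while': add FIRST('while') = { 'while' }.
In S ::= 'then' S: S is at the end, add FOLLOW(S) = { $, 'while' }.
Union: FOLLOW(S) = { $, 'while' }.

{ $, 'while' }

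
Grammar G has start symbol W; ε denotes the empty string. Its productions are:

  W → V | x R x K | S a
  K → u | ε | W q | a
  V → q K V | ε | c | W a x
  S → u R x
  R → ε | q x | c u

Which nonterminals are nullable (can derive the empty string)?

{ K, R, V, W }

Directly nullable (have an ε-production): K, V, R.
W → V with every symbol nullable, so W is nullable.
No other nonterminal has a production whose RHS symbols are all nullable.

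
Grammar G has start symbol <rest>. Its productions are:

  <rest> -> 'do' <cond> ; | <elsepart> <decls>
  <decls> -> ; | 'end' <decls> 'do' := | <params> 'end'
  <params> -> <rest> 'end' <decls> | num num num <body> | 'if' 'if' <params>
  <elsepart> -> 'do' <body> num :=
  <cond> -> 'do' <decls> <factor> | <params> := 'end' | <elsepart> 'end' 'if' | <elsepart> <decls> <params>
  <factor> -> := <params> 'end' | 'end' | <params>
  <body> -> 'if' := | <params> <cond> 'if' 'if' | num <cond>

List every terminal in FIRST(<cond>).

{ 'do', 'if', num }

<cond> -> 'do' <decls> <factor> contributes {'do'}.
From <cond> -> <params> := 'end': add FIRST(<params>) = { 'do', 'if', num }.
From <cond> -> <elsepart> 'end' 'if': add FIRST(<elsepart>) = { 'do' }.
From <cond> -> <elsepart> <decls> <params>: add FIRST(<elsepart>) = { 'do' }.
Union: FIRST(<cond>) = { 'do', 'if', num }.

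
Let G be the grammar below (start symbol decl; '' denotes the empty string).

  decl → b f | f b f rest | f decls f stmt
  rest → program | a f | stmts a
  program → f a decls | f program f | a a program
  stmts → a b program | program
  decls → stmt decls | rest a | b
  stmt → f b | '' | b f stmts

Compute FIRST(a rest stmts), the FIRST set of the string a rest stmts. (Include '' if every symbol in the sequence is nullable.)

a is a terminal; add {a} and stop.

{ a }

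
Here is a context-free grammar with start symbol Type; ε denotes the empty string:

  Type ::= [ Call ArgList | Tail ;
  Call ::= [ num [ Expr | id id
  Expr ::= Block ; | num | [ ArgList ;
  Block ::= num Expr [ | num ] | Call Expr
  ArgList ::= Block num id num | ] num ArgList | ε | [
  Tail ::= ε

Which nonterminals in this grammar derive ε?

Directly nullable (have an ε-production): ArgList, Tail.
No other nonterminal has a production whose RHS symbols are all nullable.

{ ArgList, Tail }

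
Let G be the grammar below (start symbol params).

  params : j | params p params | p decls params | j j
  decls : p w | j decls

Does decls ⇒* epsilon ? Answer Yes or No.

No nonterminal in this grammar is nullable.
No production of decls has an RHS whose symbols are all nullable, so decls is not nullable.

No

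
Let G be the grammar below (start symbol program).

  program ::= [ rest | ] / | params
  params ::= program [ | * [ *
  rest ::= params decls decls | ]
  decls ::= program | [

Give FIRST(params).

From params ::= program [: add FIRST(program) = { *, [, ] }.
params ::= * [ * contributes {*}.
Union: FIRST(params) = { *, [, ] }.

{ *, [, ] }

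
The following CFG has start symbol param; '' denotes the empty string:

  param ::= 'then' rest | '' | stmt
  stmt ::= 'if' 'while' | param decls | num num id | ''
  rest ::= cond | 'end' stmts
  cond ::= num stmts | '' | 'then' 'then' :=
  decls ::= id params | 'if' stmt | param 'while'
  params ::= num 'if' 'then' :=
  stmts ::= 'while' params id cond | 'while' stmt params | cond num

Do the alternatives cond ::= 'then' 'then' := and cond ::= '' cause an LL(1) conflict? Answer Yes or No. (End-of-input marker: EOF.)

FIRST('then' 'then' :=) = { 'then' } and FIRST('') = { '' }.
The second alternative is nullable and FOLLOW(cond) = { EOF, 'if', 'then', 'while', id, num } shares 'then' with FIRST of the first — conflict.

Yes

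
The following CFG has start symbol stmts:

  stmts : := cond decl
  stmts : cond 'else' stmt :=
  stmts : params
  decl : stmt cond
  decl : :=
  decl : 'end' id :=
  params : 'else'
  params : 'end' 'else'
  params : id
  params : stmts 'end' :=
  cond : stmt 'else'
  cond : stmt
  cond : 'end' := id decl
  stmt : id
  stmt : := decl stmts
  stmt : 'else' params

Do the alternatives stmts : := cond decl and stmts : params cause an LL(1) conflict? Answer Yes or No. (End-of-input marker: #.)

FIRST(:= cond decl) = { := } and FIRST(params) = { 'else', 'end', :=, id }.
Both contain :=, so the two alternatives are not disjoint — LL(1) conflict.

Yes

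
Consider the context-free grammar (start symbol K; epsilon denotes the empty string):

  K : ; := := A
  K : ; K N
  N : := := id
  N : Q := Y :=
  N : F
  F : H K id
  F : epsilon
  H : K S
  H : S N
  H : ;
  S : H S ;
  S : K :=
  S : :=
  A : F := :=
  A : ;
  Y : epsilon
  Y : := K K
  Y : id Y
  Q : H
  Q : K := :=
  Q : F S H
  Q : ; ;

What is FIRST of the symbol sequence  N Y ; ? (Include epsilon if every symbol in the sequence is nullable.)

Add FIRST(N)\{epsilon} = { :=, ; }; N is nullable, continue.
Add FIRST(Y)\{epsilon} = { :=, id }; Y is nullable, continue.
; is a terminal; add {;} and stop.

{ :=, ;, id }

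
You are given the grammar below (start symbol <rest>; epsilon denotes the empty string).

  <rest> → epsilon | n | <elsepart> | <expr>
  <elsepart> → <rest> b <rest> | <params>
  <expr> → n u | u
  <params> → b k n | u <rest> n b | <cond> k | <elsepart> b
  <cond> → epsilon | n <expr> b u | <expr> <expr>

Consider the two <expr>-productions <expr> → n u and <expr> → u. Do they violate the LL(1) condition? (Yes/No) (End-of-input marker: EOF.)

FIRST(n u) = { n } and FIRST(u) = { u }.
The FIRST sets are disjoint and neither alternative is nullable — no conflict.

No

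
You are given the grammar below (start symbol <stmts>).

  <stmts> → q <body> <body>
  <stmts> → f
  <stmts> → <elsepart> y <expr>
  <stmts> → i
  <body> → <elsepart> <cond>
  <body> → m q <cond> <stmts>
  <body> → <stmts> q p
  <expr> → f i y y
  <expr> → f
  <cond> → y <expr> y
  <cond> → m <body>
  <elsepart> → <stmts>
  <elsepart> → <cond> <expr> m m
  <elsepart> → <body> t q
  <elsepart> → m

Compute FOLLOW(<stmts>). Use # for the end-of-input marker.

{ #, f, i, m, q, t, y }

<stmts> is the start symbol, so # ∈ FOLLOW(<stmts>).
In <body> → m q <cond> <stmts>: <stmts> is at the end, add FOLLOW(<body>) = { #, f, i, m, q, t, y }.
In <body> → <stmts> q p: add FIRST(q p) = { q }.
In <elsepart> → <stmts>: <stmts> is at the end, add FOLLOW(<elsepart>) = { m, y }.
Union: FOLLOW(<stmts>) = { #, f, i, m, q, t, y }.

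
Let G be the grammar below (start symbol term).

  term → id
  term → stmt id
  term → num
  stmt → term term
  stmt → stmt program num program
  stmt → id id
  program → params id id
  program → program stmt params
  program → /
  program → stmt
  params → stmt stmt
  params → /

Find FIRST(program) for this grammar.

From program → params id id: add FIRST(params) = { /, id, num }.
From program → program stmt params: add FIRST(program) = { /, id, num }.
program → / contributes {/}.
From program → stmt: add FIRST(stmt) = { id, num }.
Union: FIRST(program) = { /, id, num }.

{ /, id, num }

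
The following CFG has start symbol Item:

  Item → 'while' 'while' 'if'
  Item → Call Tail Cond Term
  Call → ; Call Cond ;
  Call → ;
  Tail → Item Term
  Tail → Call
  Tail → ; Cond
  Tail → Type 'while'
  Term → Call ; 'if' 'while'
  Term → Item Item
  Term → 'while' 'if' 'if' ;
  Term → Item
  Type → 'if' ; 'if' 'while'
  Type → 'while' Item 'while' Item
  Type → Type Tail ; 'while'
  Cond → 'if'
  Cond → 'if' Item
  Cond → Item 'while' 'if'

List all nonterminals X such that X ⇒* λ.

{ } (none)

No nonterminal has an empty production or an RHS whose symbols are all nullable.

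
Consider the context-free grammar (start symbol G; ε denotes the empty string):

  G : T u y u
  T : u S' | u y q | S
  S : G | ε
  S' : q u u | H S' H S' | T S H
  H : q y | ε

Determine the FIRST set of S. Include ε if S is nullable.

From S : G: add FIRST(G) = { u }.
S : ε contributes ε.
Union: FIRST(S) = { u, ε }.

{ u, ε }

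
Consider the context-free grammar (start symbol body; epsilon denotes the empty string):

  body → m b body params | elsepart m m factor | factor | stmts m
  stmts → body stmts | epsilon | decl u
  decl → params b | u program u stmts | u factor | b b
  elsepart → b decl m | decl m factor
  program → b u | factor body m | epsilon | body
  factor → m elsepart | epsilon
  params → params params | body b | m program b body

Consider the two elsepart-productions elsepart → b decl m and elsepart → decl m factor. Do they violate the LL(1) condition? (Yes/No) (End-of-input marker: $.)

Yes

FIRST(b decl m) = { b } and FIRST(decl m factor) = { b, m, u }.
Both contain b, so the two alternatives are not disjoint — LL(1) conflict.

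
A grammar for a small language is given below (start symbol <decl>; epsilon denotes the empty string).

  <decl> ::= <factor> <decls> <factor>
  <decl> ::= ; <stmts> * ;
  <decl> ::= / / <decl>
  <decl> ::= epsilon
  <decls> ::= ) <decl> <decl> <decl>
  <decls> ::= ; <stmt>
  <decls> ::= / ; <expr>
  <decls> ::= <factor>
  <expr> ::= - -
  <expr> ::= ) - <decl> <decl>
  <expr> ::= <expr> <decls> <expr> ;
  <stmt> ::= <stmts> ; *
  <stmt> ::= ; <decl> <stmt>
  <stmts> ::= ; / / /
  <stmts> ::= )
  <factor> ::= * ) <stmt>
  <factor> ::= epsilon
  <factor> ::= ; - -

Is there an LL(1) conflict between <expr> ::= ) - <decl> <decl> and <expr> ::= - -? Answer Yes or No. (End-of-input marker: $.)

No

FIRST() - <decl> <decl>) = { ) } and FIRST(- -) = { - }.
The FIRST sets are disjoint and neither alternative is nullable — no conflict.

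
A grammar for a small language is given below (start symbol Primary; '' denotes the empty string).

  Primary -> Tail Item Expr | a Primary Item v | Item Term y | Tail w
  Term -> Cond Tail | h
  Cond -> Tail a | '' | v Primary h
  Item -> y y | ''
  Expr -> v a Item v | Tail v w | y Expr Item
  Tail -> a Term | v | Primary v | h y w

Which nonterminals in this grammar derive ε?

Directly nullable (have an ''-production): Cond, Item.
No other nonterminal has a production whose RHS symbols are all nullable.

{ Cond, Item }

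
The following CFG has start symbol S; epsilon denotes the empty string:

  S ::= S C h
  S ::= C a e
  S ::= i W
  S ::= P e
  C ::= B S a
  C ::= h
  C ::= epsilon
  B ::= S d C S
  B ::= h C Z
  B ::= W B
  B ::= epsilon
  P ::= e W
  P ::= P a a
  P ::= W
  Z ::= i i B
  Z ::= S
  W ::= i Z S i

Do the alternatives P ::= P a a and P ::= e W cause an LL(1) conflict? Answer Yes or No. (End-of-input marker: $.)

FIRST(P a a) = { e, i } and FIRST(e W) = { e }.
Both contain e, so the two alternatives are not disjoint — LL(1) conflict.

Yes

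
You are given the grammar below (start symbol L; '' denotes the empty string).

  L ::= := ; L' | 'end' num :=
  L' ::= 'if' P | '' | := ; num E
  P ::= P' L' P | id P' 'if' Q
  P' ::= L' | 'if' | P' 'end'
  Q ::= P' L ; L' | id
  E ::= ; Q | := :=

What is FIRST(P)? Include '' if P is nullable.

From P ::= P' L' P: P', L' nullable, take FIRST(P') ∪ FIRST(L') ∪ FIRST(P) = { 'end', 'if', :=, id }.
P ::= id P' 'if' Q contributes {id}.
Union: FIRST(P) = { 'end', 'if', :=, id }.

{ 'end', 'if', :=, id }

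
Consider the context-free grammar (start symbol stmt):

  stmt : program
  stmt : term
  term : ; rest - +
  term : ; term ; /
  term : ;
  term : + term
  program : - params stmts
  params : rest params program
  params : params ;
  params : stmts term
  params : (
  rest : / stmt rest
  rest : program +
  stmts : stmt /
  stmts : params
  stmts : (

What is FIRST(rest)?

rest : / stmt rest contributes {/}.
From rest : program +: add FIRST(program) = { - }.
Union: FIRST(rest) = { -, / }.

{ -, / }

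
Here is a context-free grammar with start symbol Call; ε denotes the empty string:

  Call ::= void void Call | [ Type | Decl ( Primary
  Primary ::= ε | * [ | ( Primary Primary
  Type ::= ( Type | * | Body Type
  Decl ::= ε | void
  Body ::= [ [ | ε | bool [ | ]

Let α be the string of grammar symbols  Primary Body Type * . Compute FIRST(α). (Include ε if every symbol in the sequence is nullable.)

{ (, *, [, ], bool }

Add FIRST(Primary)\{ε} = { (, * }; Primary is nullable, continue.
Add FIRST(Body)\{ε} = { [, ], bool }; Body is nullable, continue.
Add FIRST(Type) = { (, *, [, ], bool }; Type is not nullable, stop.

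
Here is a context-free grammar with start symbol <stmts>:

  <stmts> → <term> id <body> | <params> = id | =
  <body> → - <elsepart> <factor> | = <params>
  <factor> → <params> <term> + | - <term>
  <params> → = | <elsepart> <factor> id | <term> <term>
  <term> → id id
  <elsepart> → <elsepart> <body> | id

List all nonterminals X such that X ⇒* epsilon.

{ } (none)

No nonterminal has an empty production or an RHS whose symbols are all nullable.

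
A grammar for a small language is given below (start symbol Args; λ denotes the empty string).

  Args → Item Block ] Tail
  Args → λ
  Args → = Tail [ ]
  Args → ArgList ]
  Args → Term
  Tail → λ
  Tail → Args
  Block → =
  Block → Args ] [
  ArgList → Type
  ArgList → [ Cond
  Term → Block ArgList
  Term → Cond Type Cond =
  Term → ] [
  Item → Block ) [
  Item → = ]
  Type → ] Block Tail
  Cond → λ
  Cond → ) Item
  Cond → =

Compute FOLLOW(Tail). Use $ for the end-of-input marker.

In Args → Item Block ] Tail: Tail is at the end, add FOLLOW(Args) = { $, ), =, [, ] }.
In Args → = Tail [ ]: add FIRST([ ]) = { [ }.
In Type → ] Block Tail: Tail is at the end, add FOLLOW(Type) = { $, ), =, [, ] }.
Union: FOLLOW(Tail) = { $, ), =, [, ] }.

{ $, ), =, [, ] }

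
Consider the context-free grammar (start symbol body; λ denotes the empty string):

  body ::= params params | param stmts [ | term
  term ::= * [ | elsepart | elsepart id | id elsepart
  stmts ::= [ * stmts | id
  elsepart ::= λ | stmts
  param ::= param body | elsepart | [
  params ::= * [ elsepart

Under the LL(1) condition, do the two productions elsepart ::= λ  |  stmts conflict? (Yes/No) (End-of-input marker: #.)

FIRST(λ) = { λ } and FIRST(stmts) = { [, id }.
The first alternative is nullable and FOLLOW(elsepart) = { #, *, [, id } shares [ with FIRST of the second — conflict.

Yes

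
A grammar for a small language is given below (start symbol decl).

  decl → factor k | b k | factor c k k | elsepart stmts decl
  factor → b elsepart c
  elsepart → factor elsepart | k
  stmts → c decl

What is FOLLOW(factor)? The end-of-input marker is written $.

{ b, c, k }

In decl → factor k: add FIRST(k) = { k }.
In decl → factor c k k: add FIRST(c k k) = { c }.
In elsepart → factor elsepart: add FIRST(elsepart) = { b, k }.
Union: FOLLOW(factor) = { b, c, k }.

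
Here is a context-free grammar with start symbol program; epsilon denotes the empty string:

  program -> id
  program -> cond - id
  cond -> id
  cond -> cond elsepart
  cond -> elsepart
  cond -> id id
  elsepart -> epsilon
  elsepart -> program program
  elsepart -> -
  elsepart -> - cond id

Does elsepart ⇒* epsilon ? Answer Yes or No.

Yes

elsepart has an epsilon-production, so elsepart ⇒ epsilon.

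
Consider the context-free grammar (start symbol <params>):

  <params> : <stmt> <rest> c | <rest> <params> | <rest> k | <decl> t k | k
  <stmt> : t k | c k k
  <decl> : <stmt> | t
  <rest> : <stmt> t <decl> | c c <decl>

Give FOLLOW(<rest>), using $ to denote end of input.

In <params> : <stmt> <rest> c: add FIRST(c) = { c }.
In <params> : <rest> <params>: add FIRST(<params>) = { c, k, t }.
In <params> : <rest> k: add FIRST(k) = { k }.
Union: FOLLOW(<rest>) = { c, k, t }.

{ c, k, t }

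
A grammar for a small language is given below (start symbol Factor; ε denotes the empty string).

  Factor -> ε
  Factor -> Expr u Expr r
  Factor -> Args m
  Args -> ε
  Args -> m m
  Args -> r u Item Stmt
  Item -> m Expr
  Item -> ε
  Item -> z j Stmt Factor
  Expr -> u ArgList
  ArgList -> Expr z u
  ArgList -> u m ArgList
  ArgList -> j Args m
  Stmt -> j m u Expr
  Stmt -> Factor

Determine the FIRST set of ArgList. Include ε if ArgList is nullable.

From ArgList -> Expr z u: add FIRST(Expr) = { u }.
ArgList -> u m ArgList contributes {u}.
ArgList -> j Args m contributes {j}.
Union: FIRST(ArgList) = { j, u }.

{ j, u }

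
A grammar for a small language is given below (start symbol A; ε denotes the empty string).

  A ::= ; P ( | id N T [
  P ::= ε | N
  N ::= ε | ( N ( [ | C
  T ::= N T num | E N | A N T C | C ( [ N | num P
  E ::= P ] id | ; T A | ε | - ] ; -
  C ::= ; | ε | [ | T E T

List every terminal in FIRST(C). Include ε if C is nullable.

C ::= ; contributes {;}.
C ::= ε contributes ε.
C ::= [ contributes {[}.
From C ::= T E T: T, E, T nullable, take FIRST(T) ∪ FIRST(E) ∪ FIRST(T) = { (, -, ;, [, ], id, num }; also ε since the whole RHS is nullable.
Union: FIRST(C) = { (, -, ;, [, ], id, num, ε }.

{ (, -, ;, [, ], id, num, ε }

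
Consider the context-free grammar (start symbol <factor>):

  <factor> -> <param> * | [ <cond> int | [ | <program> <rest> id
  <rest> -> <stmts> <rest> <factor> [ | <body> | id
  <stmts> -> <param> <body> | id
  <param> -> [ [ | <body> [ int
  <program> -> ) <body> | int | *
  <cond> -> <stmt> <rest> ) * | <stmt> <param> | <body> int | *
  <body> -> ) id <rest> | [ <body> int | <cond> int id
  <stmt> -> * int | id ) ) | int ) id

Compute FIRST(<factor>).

From <factor> -> <param> *: add FIRST(<param>) = { ), *, [, id, int }.
<factor> -> [ <cond> int contributes {[}.
<factor> -> [ contributes {[}.
From <factor> -> <program> <rest> id: add FIRST(<program>) = { ), *, int }.
Union: FIRST(<factor>) = { ), *, [, id, int }.

{ ), *, [, id, int }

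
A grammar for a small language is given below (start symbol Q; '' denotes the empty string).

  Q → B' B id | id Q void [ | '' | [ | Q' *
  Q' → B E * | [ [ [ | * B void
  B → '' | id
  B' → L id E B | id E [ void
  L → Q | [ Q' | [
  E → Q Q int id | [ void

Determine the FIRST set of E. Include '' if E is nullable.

From E → Q Q int id: Q, Q nullable, take FIRST(Q) ∪ FIRST(Q) ∪ {int} = { *, [, id, int }.
E → [ void contributes {[}.
Union: FIRST(E) = { *, [, id, int }.

{ *, [, id, int }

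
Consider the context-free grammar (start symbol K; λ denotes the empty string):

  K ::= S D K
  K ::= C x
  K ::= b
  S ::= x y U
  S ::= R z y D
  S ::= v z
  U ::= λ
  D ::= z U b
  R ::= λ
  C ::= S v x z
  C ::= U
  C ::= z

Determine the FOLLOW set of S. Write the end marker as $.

In K ::= S D K: add FIRST(D K) = { z }.
In C ::= S v x z: add FIRST(v x z) = { v }.
Union: FOLLOW(S) = { v, z }.

{ v, z }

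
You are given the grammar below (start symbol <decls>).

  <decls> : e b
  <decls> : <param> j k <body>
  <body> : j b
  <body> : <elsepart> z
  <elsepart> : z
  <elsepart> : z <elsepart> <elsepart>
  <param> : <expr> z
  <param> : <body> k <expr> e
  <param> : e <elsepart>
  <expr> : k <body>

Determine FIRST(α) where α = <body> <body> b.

Add FIRST(<body>) = { j, z }; <body> is not nullable, stop.

{ j, z }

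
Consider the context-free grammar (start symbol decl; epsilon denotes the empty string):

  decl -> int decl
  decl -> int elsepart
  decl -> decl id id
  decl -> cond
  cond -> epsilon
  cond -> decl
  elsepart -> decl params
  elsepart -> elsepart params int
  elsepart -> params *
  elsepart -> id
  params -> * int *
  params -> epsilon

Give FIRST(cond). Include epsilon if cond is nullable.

cond -> epsilon contributes epsilon.
From cond -> decl: add FIRST(decl) = { id, int, epsilon } (including epsilon since decl is nullable).
Union: FIRST(cond) = { id, int, epsilon }.

{ id, int, epsilon }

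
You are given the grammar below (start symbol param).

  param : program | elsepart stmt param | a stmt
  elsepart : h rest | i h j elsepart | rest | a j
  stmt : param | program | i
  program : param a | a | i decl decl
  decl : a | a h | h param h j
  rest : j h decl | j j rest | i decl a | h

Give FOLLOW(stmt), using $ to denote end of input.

{ $, a, h, i, j }

In param : elsepart stmt param: add FIRST(param) = { a, h, i, j }.
In param : a stmt: stmt is at the end, add FOLLOW(param) = { $, a, h, i, j }.
Union: FOLLOW(stmt) = { $, a, h, i, j }.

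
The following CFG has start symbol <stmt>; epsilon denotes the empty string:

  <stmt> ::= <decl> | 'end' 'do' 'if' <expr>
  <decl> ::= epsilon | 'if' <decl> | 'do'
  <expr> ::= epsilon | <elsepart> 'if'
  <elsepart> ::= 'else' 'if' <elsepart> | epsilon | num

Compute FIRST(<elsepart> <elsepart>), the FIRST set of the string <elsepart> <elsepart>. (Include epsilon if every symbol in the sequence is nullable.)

Add FIRST(<elsepart>)\{epsilon} = { 'else', num }; <elsepart> is nullable, continue.
Add FIRST(<elsepart>)\{epsilon} = { 'else', num }; <elsepart> is nullable, continue.
Every symbol is nullable, so include epsilon.

{ 'else', num, epsilon }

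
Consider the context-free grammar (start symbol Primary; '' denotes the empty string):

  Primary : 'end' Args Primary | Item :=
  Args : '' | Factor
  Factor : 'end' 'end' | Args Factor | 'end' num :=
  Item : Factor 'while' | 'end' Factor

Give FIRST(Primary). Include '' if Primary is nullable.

Primary : 'end' Args Primary contributes {'end'}.
From Primary : Item :=: add FIRST(Item) = { 'end' }.
Union: FIRST(Primary) = { 'end' }.

{ 'end' }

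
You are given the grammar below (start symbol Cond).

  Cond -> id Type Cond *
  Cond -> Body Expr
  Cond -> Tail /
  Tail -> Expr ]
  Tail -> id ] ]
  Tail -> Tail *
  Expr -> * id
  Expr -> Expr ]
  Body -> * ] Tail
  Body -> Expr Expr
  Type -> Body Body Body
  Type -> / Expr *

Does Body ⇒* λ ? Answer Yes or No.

No nonterminal in this grammar is nullable.
No production of Body has an RHS whose symbols are all nullable, so Body is not nullable.

No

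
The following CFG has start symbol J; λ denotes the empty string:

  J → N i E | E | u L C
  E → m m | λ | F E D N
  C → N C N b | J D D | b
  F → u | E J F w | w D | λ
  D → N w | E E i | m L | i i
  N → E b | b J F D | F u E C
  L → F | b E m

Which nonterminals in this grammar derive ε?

Directly nullable (have an λ-production): E, F.
L → F with every symbol nullable, so L is nullable.
J → E with every symbol nullable, so J is nullable.
No other nonterminal has a production whose RHS symbols are all nullable.

{ E, F, J, L }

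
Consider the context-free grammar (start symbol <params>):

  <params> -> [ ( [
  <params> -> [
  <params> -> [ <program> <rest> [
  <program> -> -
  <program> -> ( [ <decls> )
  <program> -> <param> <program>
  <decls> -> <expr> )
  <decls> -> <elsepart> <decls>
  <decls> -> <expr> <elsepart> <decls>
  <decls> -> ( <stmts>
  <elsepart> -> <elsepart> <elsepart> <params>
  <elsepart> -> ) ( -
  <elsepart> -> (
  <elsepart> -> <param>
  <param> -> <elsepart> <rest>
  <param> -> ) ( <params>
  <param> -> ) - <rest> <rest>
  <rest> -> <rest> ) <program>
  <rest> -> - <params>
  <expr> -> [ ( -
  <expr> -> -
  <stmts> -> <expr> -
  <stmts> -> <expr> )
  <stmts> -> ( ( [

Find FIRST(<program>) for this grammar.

{ (, ), - }

<program> -> - contributes {-}.
<program> -> ( [ <decls> ) contributes {(}.
From <program> -> <param> <program>: add FIRST(<param>) = { (, ) }.
Union: FIRST(<program>) = { (, ), - }.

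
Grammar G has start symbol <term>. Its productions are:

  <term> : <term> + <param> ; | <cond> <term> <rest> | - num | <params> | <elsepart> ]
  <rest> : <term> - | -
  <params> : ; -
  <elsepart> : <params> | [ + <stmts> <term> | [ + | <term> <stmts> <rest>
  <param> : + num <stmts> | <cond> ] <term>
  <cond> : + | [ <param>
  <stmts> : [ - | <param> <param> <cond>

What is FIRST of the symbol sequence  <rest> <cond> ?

Add FIRST(<rest>) = { +, -, ;, [ }; <rest> is not nullable, stop.

{ +, -, ;, [ }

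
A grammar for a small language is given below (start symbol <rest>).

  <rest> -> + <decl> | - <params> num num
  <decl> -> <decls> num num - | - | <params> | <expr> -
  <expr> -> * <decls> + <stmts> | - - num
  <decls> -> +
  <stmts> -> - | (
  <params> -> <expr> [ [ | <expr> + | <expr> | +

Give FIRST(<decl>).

From <decl> -> <decls> num num -: add FIRST(<decls>) = { + }.
<decl> -> - contributes {-}.
From <decl> -> <params>: add FIRST(<params>) = { *, +, - }.
From <decl> -> <expr> -: add FIRST(<expr>) = { *, - }.
Union: FIRST(<decl>) = { *, +, - }.

{ *, +, - }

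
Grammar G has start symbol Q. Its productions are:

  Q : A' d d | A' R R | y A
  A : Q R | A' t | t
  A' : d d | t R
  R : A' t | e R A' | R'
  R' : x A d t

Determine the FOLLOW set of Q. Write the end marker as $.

Q is the start symbol, so $ ∈ FOLLOW(Q).
In A : Q R: add FIRST(R) = { d, e, t, x }.
Union: FOLLOW(Q) = { $, d, e, t, x }.

{ $, d, e, t, x }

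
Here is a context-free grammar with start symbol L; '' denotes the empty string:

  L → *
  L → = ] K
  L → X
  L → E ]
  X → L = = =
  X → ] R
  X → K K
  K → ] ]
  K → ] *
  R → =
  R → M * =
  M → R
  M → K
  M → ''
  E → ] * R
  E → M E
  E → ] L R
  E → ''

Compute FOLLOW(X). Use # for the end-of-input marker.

{ #, *, =, ] }

In L → X: X is at the end, add FOLLOW(L) = { #, *, =, ] }.
Union: FOLLOW(X) = { #, *, =, ] }.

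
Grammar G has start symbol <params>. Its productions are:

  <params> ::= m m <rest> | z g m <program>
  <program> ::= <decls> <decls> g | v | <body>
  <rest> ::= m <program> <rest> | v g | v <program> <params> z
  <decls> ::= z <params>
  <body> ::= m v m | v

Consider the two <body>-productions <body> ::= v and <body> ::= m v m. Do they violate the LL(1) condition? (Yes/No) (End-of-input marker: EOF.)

No

FIRST(v) = { v } and FIRST(m v m) = { m }.
The FIRST sets are disjoint and neither alternative is nullable — no conflict.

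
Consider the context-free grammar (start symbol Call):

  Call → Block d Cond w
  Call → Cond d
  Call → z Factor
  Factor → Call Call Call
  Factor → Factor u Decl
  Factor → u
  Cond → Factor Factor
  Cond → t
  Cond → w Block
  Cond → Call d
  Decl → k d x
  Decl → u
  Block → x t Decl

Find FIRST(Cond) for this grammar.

{ t, u, w, x, z }

From Cond → Factor Factor: add FIRST(Factor) = { t, u, w, x, z }.
Cond → t contributes {t}.
Cond → w Block contributes {w}.
From Cond → Call d: add FIRST(Call) = { t, u, w, x, z }.
Union: FIRST(Cond) = { t, u, w, x, z }.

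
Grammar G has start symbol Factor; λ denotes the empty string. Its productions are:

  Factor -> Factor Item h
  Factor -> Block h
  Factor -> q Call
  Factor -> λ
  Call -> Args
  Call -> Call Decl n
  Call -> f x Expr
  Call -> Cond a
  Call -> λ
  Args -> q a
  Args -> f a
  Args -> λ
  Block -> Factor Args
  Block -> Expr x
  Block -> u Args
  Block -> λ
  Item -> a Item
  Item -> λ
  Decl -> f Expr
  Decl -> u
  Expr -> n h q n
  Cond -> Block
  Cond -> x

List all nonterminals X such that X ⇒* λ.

Directly nullable (have an λ-production): Factor, Call, Args, Block, Item.
Cond -> Block with every symbol nullable, so Cond is nullable.
No other nonterminal has a production whose RHS symbols are all nullable.

{ Args, Block, Call, Cond, Factor, Item }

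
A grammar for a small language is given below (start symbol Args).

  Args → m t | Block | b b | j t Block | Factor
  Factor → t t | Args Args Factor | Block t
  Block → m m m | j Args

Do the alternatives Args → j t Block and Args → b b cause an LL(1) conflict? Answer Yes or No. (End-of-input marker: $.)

No

FIRST(j t Block) = { j } and FIRST(b b) = { b }.
The FIRST sets are disjoint and neither alternative is nullable — no conflict.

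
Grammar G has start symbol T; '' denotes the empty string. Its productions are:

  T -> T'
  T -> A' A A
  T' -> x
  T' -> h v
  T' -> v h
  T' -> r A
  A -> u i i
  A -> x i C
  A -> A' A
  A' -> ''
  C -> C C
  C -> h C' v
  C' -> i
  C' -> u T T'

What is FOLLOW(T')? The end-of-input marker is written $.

{ $, h, r, v, x }

In T -> T': T' is at the end, add FOLLOW(T) = { $, h, r, v, x }.
In C' -> u T T': T' is at the end, add FOLLOW(C') = { v }.
Union: FOLLOW(T') = { $, h, r, v, x }.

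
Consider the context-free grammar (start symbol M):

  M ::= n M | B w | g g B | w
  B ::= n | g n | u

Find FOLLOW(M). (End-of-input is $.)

M is the start symbol, so $ ∈ FOLLOW(M).
In M ::= n M: M is at the end, add FOLLOW(M) = { $ }.
Union: FOLLOW(M) = { $ }.

{ $ }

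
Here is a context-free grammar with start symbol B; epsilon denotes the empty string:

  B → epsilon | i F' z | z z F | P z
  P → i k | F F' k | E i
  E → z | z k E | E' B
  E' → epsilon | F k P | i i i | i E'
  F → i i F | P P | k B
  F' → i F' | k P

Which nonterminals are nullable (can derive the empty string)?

{ B, E, E' }

Directly nullable (have an epsilon-production): B, E'.
E → E' B with every symbol nullable, so E is nullable.
No other nonterminal has a production whose RHS symbols are all nullable.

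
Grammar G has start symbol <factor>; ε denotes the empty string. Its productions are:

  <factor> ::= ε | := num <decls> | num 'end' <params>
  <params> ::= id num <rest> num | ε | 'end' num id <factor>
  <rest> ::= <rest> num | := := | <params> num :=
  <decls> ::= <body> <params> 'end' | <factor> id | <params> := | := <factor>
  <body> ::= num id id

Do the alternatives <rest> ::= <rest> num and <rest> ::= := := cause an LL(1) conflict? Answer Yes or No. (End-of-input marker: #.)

FIRST(<rest> num) = { 'end', :=, id, num } and FIRST(:= :=) = { := }.
Both contain :=, so the two alternatives are not disjoint — LL(1) conflict.

Yes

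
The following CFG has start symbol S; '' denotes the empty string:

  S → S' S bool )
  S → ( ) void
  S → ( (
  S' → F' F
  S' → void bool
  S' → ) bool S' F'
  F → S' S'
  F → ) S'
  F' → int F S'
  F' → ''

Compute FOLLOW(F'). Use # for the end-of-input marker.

{ (, ), int, void }

In S' → F' F: add FIRST(F) = { ), int, void }.
In S' → ) bool S' F': F' is at the end, add FOLLOW(S') = { (, ), int, void }.
Union: FOLLOW(F') = { (, ), int, void }.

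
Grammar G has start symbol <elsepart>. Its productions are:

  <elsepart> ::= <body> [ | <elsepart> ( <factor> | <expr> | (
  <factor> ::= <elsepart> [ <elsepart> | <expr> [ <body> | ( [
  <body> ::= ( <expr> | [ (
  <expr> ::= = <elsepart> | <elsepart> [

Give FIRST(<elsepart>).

From <elsepart> ::= <body> [: add FIRST(<body>) = { (, [ }.
From <elsepart> ::= <elsepart> ( <factor>: add FIRST(<elsepart>) = { (, =, [ }.
From <elsepart> ::= <expr>: add FIRST(<expr>) = { (, =, [ }.
<elsepart> ::= ( contributes {(}.
Union: FIRST(<elsepart>) = { (, =, [ }.

{ (, =, [ }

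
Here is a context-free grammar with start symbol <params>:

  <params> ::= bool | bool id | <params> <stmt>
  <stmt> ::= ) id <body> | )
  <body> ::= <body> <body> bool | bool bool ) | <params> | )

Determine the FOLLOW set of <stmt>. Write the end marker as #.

In <params> ::= <params> <stmt>: <stmt> is at the end, add FOLLOW(<params>) = { #, ), bool }.
Union: FOLLOW(<stmt>) = { #, ), bool }.

{ #, ), bool }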